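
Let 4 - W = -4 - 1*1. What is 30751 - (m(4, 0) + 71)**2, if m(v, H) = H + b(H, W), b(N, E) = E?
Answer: 24351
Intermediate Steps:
W = 9 (W = 4 - (-4 - 1*1) = 4 - (-4 - 1) = 4 - 1*(-5) = 4 + 5 = 9)
m(v, H) = 9 + H (m(v, H) = H + 9 = 9 + H)
30751 - (m(4, 0) + 71)**2 = 30751 - ((9 + 0) + 71)**2 = 30751 - (9 + 71)**2 = 30751 - 1*80**2 = 30751 - 1*6400 = 30751 - 6400 = 24351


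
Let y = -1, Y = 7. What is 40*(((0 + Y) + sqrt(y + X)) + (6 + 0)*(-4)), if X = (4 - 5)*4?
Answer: -680 + 40*I*sqrt(5) ≈ -680.0 + 89.443*I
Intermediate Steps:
X = -4 (X = -1*4 = -4)
40*(((0 + Y) + sqrt(y + X)) + (6 + 0)*(-4)) = 40*(((0 + 7) + sqrt(-1 - 4)) + (6 + 0)*(-4)) = 40*((7 + sqrt(-5)) + 6*(-4)) = 40*((7 + I*sqrt(5)) - 24) = 40*(-17 + I*sqrt(5)) = -680 + 40*I*sqrt(5)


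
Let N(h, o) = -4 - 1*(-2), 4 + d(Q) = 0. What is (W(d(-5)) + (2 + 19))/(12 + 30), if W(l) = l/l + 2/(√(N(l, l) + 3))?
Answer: 4/7 ≈ 0.57143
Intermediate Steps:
d(Q) = -4 (d(Q) = -4 + 0 = -4)
N(h, o) = -2 (N(h, o) = -4 + 2 = -2)
W(l) = 3 (W(l) = l/l + 2/(√(-2 + 3)) = 1 + 2/(√1) = 1 + 2/1 = 1 + 2*1 = 1 + 2 = 3)
(W(d(-5)) + (2 + 19))/(12 + 30) = (3 + (2 + 19))/(12 + 30) = (3 + 21)/42 = 24*(1/42) = 4/7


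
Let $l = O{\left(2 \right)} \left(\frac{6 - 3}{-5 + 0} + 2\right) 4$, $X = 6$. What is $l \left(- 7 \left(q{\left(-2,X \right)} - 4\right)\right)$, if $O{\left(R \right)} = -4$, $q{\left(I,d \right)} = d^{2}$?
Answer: $\frac{25088}{5} \approx 5017.6$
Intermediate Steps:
$l = - \frac{112}{5}$ ($l = - 4 \left(\frac{6 - 3}{-5 + 0} + 2\right) 4 = - 4 \left(\frac{3}{-5} + 2\right) 4 = - 4 \left(3 \left(- \frac{1}{5}\right) + 2\right) 4 = - 4 \left(- \frac{3}{5} + 2\right) 4 = \left(-4\right) \frac{7}{5} \cdot 4 = \left(- \frac{28}{5}\right) 4 = - \frac{112}{5} \approx -22.4$)
$l \left(- 7 \left(q{\left(-2,X \right)} - 4\right)\right) = - \frac{112 \left(- 7 \left(6^{2} - 4\right)\right)}{5} = - \frac{112 \left(- 7 \left(36 - 4\right)\right)}{5} = - \frac{112 \left(\left(-7\right) 32\right)}{5} = \left(- \frac{112}{5}\right) \left(-224\right) = \frac{25088}{5}$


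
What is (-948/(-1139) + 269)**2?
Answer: 94457260921/1297321 ≈ 72810.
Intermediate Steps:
(-948/(-1139) + 269)**2 = (-948*(-1/1139) + 269)**2 = (948/1139 + 269)**2 = (307339/1139)**2 = 94457260921/1297321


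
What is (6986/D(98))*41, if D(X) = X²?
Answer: 20459/686 ≈ 29.824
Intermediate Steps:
(6986/D(98))*41 = (6986/(98²))*41 = (6986/9604)*41 = (6986*(1/9604))*41 = (499/686)*41 = 20459/686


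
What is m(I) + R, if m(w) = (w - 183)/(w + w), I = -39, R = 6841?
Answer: 88970/13 ≈ 6843.8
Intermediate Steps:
m(w) = (-183 + w)/(2*w) (m(w) = (-183 + w)/((2*w)) = (-183 + w)*(1/(2*w)) = (-183 + w)/(2*w))
m(I) + R = (1/2)*(-183 - 39)/(-39) + 6841 = (1/2)*(-1/39)*(-222) + 6841 = 37/13 + 6841 = 88970/13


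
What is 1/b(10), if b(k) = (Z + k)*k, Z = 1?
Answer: 1/110 ≈ 0.0090909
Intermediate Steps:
b(k) = k*(1 + k) (b(k) = (1 + k)*k = k*(1 + k))
1/b(10) = 1/(10*(1 + 10)) = 1/(10*11) = 1/110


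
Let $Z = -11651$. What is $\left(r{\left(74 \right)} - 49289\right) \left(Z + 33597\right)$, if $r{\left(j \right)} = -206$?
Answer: $-1086217270$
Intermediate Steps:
$\left(r{\left(74 \right)} - 49289\right) \left(Z + 33597\right) = \left(-206 - 49289\right) \left(-11651 + 33597\right) = \left(-49495\right) 21946 = -1086217270$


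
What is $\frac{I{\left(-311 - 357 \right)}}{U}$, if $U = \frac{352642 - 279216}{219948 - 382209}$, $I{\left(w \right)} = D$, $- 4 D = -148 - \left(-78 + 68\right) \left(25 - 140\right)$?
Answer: $- \frac{105307389}{146852} \approx -717.1$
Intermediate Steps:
$D = \frac{649}{2}$ ($D = - \frac{-148 - \left(-78 + 68\right) \left(25 - 140\right)}{4} = - \frac{-148 - \left(-10\right) \left(-115\right)}{4} = - \frac{-148 - 1150}{4} = \left(- \frac{1}{4}\right) \left(-1298\right) = \frac{649}{2} \approx 324.5$)
$I{\left(w \right)} = \frac{649}{2}$
$U = - \frac{73426}{162261}$ ($U = \frac{73426}{-162261} = 73426 \left(- \frac{1}{162261}\right) = - \frac{73426}{162261} \approx -0.45252$)
$\frac{I{\left(-311 - 357 \right)}}{U} = \frac{649}{2 \left(- \frac{73426}{162261}\right)} = \frac{649}{2} \left(- \frac{162261}{73426}\right) = - \frac{105307389}{146852}$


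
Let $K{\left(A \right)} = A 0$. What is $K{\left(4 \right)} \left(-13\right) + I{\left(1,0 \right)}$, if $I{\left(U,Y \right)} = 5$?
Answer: $5$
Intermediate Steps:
$K{\left(A \right)} = 0$
$K{\left(4 \right)} \left(-13\right) + I{\left(1,0 \right)} = 0 \left(-13\right) + 5 = 0 + 5 = 5$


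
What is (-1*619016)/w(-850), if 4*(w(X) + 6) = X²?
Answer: -619016/180619 ≈ -3.4272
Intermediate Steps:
w(X) = -6 + X²/4
(-1*619016)/w(-850) = (-1*619016)/(-6 + (¼)*(-850)²) = -619016/(-6 + (¼)*722500) = -619016/(-6 + 180625) = -619016/180619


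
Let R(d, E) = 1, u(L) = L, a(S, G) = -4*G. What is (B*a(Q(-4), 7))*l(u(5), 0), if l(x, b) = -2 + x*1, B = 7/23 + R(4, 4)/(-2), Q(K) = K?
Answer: 378/23 ≈ 16.435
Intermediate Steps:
B = -9/46 (B = 7/23 + 1/(-2) = 7*(1/23) + 1*(-½) = 7/23 - ½ = -9/46 ≈ -0.19565)
l(x, b) = -2 + x
(B*a(Q(-4), 7))*l(u(5), 0) = (-(-18)*7/23)*(-2 + 5) = -9/46*(-28)*3 = (126/23)*3 = 378/23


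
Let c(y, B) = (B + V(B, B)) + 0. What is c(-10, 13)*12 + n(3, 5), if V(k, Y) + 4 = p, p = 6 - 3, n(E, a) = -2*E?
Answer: 138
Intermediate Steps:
p = 3
V(k, Y) = -1 (V(k, Y) = -4 + 3 = -1)
c(y, B) = -1 + B (c(y, B) = (B - 1) + 0 = (-1 + B) + 0 = -1 + B)
c(-10, 13)*12 + n(3, 5) = (-1 + 13)*12 - 2*3 = 12*12 - 6 = 144 - 6 = 138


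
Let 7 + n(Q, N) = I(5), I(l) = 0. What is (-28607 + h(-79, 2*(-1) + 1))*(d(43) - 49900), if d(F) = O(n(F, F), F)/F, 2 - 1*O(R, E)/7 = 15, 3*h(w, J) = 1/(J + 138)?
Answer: 25229086183516/17673 ≈ 1.4276e+9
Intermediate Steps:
n(Q, N) = -7 (n(Q, N) = -7 + 0 = -7)
h(w, J) = 1/(3*(138 + J)) (h(w, J) = 1/(3*(J + 138)) = 1/(3*(138 + J)))
O(R, E) = -91 (O(R, E) = 14 - 7*15 = 14 - 105 = -91)
d(F) = -91/F
(-28607 + h(-79, 2*(-1) + 1))*(d(43) - 49900) = (-28607 + 1/(3*(138 + (2*(-1) + 1))))*(-91/43 - 49900) = (-28607 + 1/(3*(138 + (-2 + 1))))*(-91*1/43 - 49900) = (-28607 + 1/(3*(138 - 1)))*(-91/43 - 49900) = (-28607 + (⅓)/137)*(-2145791/43) = (-28607 + (⅓)*(1/137))*(-2145791/43) = (-28607 + 1/411)*(-2145791/43) = -11757476/411*(-2145791/43) = 25229086183516/17673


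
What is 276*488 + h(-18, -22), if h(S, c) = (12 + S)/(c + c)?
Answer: 2963139/22 ≈ 1.3469e+5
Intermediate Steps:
h(S, c) = (12 + S)/(2*c) (h(S, c) = (12 + S)/((2*c)) = (12 + S)*(1/(2*c)) = (12 + S)/(2*c))
276*488 + h(-18, -22) = 276*488 + (1/2)*(12 - 18)/(-22) = 134688 + (1/2)*(-1/22)*(-6) = 134688 + 3/22 = 2963139/22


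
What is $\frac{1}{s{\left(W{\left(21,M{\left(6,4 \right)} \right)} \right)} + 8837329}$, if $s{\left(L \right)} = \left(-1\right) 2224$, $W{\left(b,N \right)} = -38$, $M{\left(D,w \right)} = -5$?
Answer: $\frac{1}{8835105} \approx 1.1318 \cdot 10^{-7}$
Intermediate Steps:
$s{\left(L \right)} = -2224$
$\frac{1}{s{\left(W{\left(21,M{\left(6,4 \right)} \right)} \right)} + 8837329} = \frac{1}{-2224 + 8837329} = \frac{1}{8835105}$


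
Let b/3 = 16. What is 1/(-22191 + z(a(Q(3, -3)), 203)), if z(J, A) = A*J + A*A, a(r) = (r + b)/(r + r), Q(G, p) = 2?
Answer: 2/43111 ≈ 4.6392e-5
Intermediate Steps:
b = 48 (b = 3*16 = 48)
a(r) = (48 + r)/(2*r) (a(r) = (r + 48)/(r + r) = (48 + r)/((2*r)) = (48 + r)*(1/(2*r)) = (48 + r)/(2*r))
z(J, A) = A**2 + A*J (z(J, A) = A*J + A**2 = A**2 + A*J)
1/(-22191 + z(a(Q(3, -3)), 203)) = 1/(-22191 + 203*(203 + (1/2)*(48 + 2)/2)) = 1/(-22191 + 203*(203 + (1/2)*(1/2)*50)) = 1/(-22191 + 203*(203 + 25/2)) = 1/(-22191 + 203*(431/2)) = 1/(-22191 + 87493/2) = 1/(43111/2) = 2/43111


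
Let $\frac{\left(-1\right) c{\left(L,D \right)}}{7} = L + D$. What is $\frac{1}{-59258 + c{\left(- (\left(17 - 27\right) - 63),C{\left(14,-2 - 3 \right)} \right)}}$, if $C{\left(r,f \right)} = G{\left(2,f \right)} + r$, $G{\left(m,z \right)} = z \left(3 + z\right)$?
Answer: $- \frac{1}{59937} \approx -1.6684 \cdot 10^{-5}$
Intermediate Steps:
$C{\left(r,f \right)} = r + f \left(3 + f\right)$ ($C{\left(r,f \right)} = f \left(3 + f\right) + r = r + f \left(3 + f\right)$)
$c{\left(L,D \right)} = - 7 D - 7 L$ ($c{\left(L,D \right)} = - 7 \left(L + D\right) = - 7 \left(D + L\right) = - 7 D - 7 L$)
$\frac{1}{-59258 + c{\left(- (\left(17 - 27\right) - 63),C{\left(14,-2 - 3 \right)} \right)}} = \frac{1}{-59258 - \left(7 \left(14 + \left(-2 - 3\right) \left(3 - 5\right)\right) + 7 \left(-1\right) \left(\left(17 - 27\right) - 63\right)\right)} = \frac{1}{-59258 - \left(7 \left(14 + \left(-2 - 3\right) \left(3 - 5\right)\right) + 7 \left(-1\right) \left(-10 - 63\right)\right)} = \frac{1}{-59258 - \left(7 \left(14 - 5 \left(3 - 5\right)\right) + 7 \left(-1\right) \left(-73\right)\right)} = \frac{1}{-59258 - \left(511 + 7 \left(14 - -10\right)\right)} = \frac{1}{-59258 - \left(511 + 7 \left(14 + 10\right)\right)} = \frac{1}{-59258 - 679} = \frac{1}{-59937} = - \frac{1}{59937}$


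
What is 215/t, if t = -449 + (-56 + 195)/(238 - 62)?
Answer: -7568/15777 ≈ -0.47969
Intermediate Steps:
t = -78885/176 (t = -449 + 139/176 = -78885/176 ≈ -448.21)
215/t = 215/(-78885/176) = 215*(-176/78885) = -7568/15777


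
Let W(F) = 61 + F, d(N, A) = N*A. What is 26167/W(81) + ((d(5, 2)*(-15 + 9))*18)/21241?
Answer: 555659887/3016222 ≈ 184.22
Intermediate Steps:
d(N, A) = A*N
26167/W(81) + ((d(5, 2)*(-15 + 9))*18)/21241 = 26167/(61 + 81) + (((2*5)*(-15 + 9))*18)/21241 = 26167/142 + ((10*(-6))*18)*(1/21241) = 26167*(1/142) - 60*18*(1/21241) = 26167/142 - 1080*1/21241 = 26167/142 - 1080/21241 = 555659887/3016222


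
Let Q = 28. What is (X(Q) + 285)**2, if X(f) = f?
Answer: 97969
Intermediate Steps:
(X(Q) + 285)**2 = (28 + 285)**2 = 313**2 = 97969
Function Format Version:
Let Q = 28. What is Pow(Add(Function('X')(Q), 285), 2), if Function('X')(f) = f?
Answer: 97969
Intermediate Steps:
Pow(Add(Function('X')(Q), 285), 2) = Pow(Add(28, 285), 2) = Pow(313, 2) = 97969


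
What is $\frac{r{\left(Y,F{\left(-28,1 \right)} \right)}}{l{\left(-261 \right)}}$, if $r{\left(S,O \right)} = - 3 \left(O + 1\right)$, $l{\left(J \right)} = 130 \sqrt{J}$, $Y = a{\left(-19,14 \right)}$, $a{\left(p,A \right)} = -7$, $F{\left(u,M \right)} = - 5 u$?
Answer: $\frac{141 i \sqrt{29}}{3770} \approx 0.20141 i$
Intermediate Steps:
$Y = -7$
$r{\left(S,O \right)} = -3 - 3 O$ ($r{\left(S,O \right)} = - 3 \left(1 + O\right) = -3 - 3 O$)
$\frac{r{\left(Y,F{\left(-28,1 \right)} \right)}}{l{\left(-261 \right)}} = \frac{-3 - 3 \left(\left(-5\right) \left(-28\right)\right)}{130 \sqrt{-261}} = \frac{-3 - 420}{130 \cdot 3 i \sqrt{29}} = \frac{-3 - 420}{390 i \sqrt{29}} = - 423 \left(- \frac{i \sqrt{29}}{11310}\right) = \frac{141 i \sqrt{29}}{3770}$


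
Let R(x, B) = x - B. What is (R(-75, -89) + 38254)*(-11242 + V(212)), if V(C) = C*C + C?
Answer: 1297820952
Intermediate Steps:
V(C) = C + C² (V(C) = C² + C = C + C²)
(R(-75, -89) + 38254)*(-11242 + V(212)) = ((-75 - 1*(-89)) + 38254)*(-11242 + 212*(1 + 212)) = ((-75 + 89) + 38254)*(-11242 + 212*213) = (14 + 38254)*(-11242 + 45156) = 38268*33914 = 1297820952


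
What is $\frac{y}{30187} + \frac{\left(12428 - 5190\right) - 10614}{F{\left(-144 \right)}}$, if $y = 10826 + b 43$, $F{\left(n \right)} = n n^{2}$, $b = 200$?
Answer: $\frac{3631727281}{5633618688} \approx 0.64465$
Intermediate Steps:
$F{\left(n \right)} = n^{3}$
$y = 19426$ ($y = 10826 + 200 \cdot 43 = 10826 + 8600 = 19426$)
$\frac{y}{30187} + \frac{\left(12428 - 5190\right) - 10614}{F{\left(-144 \right)}} = \frac{19426}{30187} + \frac{\left(12428 - 5190\right) - 10614}{\left(-144\right)^{3}} = 19426 \cdot \frac{1}{30187} + \frac{7238 - 10614}{-2985984} = \frac{19426}{30187} - - \frac{211}{186624} = \frac{19426}{30187} + \frac{211}{186624} = \frac{3631727281}{5633618688}$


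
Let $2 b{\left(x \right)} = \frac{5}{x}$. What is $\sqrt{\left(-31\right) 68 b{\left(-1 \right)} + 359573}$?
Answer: $\sqrt{364843} \approx 604.02$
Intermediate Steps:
$b{\left(x \right)} = \frac{5}{2 x}$ ($b{\left(x \right)} = \frac{5 \frac{1}{x}}{2} = \frac{5}{2 x}$)
$\sqrt{\left(-31\right) 68 b{\left(-1 \right)} + 359573} = \sqrt{\left(-31\right) 68 \frac{5}{2 \left(-1\right)} + 359573} = \sqrt{- 2108 \cdot \frac{5}{2} \left(-1\right) + 359573} = \sqrt{\left(-2108\right) \left(- \frac{5}{2}\right) + 359573} = \sqrt{5270 + 359573} = \sqrt{364843}$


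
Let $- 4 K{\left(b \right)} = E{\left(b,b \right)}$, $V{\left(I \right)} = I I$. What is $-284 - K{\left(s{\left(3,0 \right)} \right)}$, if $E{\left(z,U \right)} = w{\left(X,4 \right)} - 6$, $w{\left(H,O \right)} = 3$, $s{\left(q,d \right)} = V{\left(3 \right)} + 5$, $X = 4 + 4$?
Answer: $- \frac{1139}{4} \approx -284.75$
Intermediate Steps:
$X = 8$
$V{\left(I \right)} = I^{2}$
$s{\left(q,d \right)} = 14$ ($s{\left(q,d \right)} = 3^{2} + 5 = 9 + 5 = 14$)
$E{\left(z,U \right)} = -3$ ($E{\left(z,U \right)} = 3 - 6 = -3$)
$K{\left(b \right)} = \frac{3}{4}$ ($K{\left(b \right)} = \left(- \frac{1}{4}\right) \left(-3\right) = \frac{3}{4}$)
$-284 - K{\left(s{\left(3,0 \right)} \right)} = -284 - \frac{3}{4} = - \frac{1139}{4}$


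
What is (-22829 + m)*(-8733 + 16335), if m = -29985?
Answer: -401492028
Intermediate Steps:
(-22829 + m)*(-8733 + 16335) = (-22829 - 29985)*(-8733 + 16335) = -52814*7602 = -401492028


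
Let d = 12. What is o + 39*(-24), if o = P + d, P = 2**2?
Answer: -920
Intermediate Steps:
P = 4
o = 16 (o = 4 + 12 = 16)
o + 39*(-24) = 16 + 39*(-24) = 16 - 936 = -920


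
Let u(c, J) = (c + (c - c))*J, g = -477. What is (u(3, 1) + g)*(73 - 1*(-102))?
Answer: -82950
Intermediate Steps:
u(c, J) = J*c (u(c, J) = (c + 0)*J = c*J = J*c)
(u(3, 1) + g)*(73 - 1*(-102)) = (1*3 - 477)*(73 - 1*(-102)) = (3 - 477)*(73 + 102) = -474*175 = -82950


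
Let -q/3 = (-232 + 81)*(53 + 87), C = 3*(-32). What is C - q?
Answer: -63516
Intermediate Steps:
C = -96
q = 63420 (q = -3*(-232 + 81)*(53 + 87) = -(-453)*140 = -3*(-21140) = 63420)
C - q = -96 - 1*63420 = -96 - 63420 = -63516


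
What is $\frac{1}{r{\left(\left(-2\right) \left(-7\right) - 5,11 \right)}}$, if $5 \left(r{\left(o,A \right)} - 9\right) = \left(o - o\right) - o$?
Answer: $\frac{5}{36} \approx 0.13889$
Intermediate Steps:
$r{\left(o,A \right)} = 9 - \frac{o}{5}$ ($r{\left(o,A \right)} = 9 + \frac{\left(o - o\right) - o}{5} = 9 + \frac{0 - o}{5} = 9 + \frac{\left(-1\right) o}{5} = 9 - \frac{o}{5}$)
$\frac{1}{r{\left(\left(-2\right) \left(-7\right) - 5,11 \right)}} = \frac{1}{9 - \frac{\left(-2\right) \left(-7\right) - 5}{5}} = \frac{1}{9 - \frac{14 - 5}{5}} = \frac{1}{9 - \frac{9}{5}} = \frac{1}{\frac{36}{5}} = \frac{5}{36}$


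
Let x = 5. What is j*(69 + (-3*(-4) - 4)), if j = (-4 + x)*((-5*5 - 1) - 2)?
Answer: -2156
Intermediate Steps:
j = -28 (j = (-4 + 5)*((-5*5 - 1) - 2) = 1*((-25 - 1) - 2) = 1*(-26 - 2) = 1*(-28) = -28)
j*(69 + (-3*(-4) - 4)) = -28*(69 + (-3*(-4) - 4)) = -28*(69 + (12 - 4)) = -28*(69 + 8) = -28*77 = -2156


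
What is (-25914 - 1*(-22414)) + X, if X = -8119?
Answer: -11619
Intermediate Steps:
(-25914 - 1*(-22414)) + X = (-25914 - 1*(-22414)) - 8119 = (-25914 + 22414) - 8119 = -3500 - 8119 = -11619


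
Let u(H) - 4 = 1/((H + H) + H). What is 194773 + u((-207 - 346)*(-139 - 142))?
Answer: 90800947084/466179 ≈ 1.9478e+5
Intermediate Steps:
u(H) = 4 + 1/(3*H) (u(H) = 4 + 1/((H + H) + H) = 4 + 1/(2*H + H) = 4 + 1/(3*H))
194773 + u((-207 - 346)*(-139 - 142)) = 194773 + (4 + 1/(3*(((-207 - 346)*(-139 - 142))))) = 194773 + (4 + 1/(3*((-553*(-281))))) = 194773 + (4 + (1/3)/155393) = 194773 + (4 + (1/3)*(1/155393)) = 194773 + (4 + 1/466179) = 194773 + 1864717/466179 = 90800947084/466179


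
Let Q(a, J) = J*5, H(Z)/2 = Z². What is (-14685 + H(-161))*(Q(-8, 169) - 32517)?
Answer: -1176836504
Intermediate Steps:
H(Z) = 2*Z²
Q(a, J) = 5*J
(-14685 + H(-161))*(Q(-8, 169) - 32517) = (-14685 + 2*(-161)²)*(5*169 - 32517) = (-14685 + 2*25921)*(845 - 32517) = (-14685 + 51842)*(-31672) = 37157*(-31672) = -1176836504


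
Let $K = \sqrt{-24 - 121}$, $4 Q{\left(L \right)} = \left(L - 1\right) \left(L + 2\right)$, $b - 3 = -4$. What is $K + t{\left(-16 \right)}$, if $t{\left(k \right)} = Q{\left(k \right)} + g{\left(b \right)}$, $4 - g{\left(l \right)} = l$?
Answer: $\frac{129}{2} + i \sqrt{145} \approx 64.5 + 12.042 i$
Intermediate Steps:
$b = -1$ ($b = 3 - 4 = -1$)
$g{\left(l \right)} = 4 - l$
$Q{\left(L \right)} = \frac{\left(-1 + L\right) \left(2 + L\right)}{4}$ ($Q{\left(L \right)} = \frac{\left(L - 1\right) \left(L + 2\right)}{4} = \frac{\left(-1 + L\right) \left(2 + L\right)}{4}$)
$t{\left(k \right)} = \frac{9}{2} + \frac{k}{4} + \frac{k^{2}}{4}$ ($t{\left(k \right)} = \left(- \frac{1}{2} + \frac{k}{4} + \frac{k^{2}}{4}\right) + \left(4 - -1\right) = \left(- \frac{1}{2} + \frac{k}{4} + \frac{k^{2}}{4}\right) + \left(4 + 1\right) = \left(- \frac{1}{2} + \frac{k}{4} + \frac{k^{2}}{4}\right) + 5 = \frac{9}{2} + \frac{k}{4} + \frac{k^{2}}{4}$)
$K = i \sqrt{145}$ ($K = \sqrt{-145} = i \sqrt{145} \approx 12.042 i$)
$K + t{\left(-16 \right)} = i \sqrt{145} + \left(\frac{9}{2} + \frac{1}{4} \left(-16\right) + \frac{\left(-16\right)^{2}}{4}\right) = i \sqrt{145} + \left(\frac{9}{2} - 4 + \frac{1}{4} \cdot 256\right) = i \sqrt{145} + \left(\frac{9}{2} - 4 + 64\right) = i \sqrt{145} + \frac{129}{2} = \frac{129}{2} + i \sqrt{145}$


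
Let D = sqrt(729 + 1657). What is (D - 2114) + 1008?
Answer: -1106 + sqrt(2386) ≈ -1057.2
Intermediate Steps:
D = sqrt(2386) ≈ 48.847
(D - 2114) + 1008 = (sqrt(2386) - 2114) + 1008 = (-2114 + sqrt(2386)) + 1008 = -1106 + sqrt(2386)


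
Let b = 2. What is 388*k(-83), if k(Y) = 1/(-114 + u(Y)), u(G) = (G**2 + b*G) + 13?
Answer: 194/3311 ≈ 0.058593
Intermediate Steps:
u(G) = 13 + G**2 + 2*G (u(G) = (G**2 + 2*G) + 13 = 13 + G**2 + 2*G)
k(Y) = 1/(-101 + Y**2 + 2*Y) (k(Y) = 1/(-114 + (13 + Y**2 + 2*Y)) = 1/(-101 + Y**2 + 2*Y))
388*k(-83) = 388/(-101 + (-83)**2 + 2*(-83)) = 388/(-101 + 6889 - 166) = 388/6622 = 388*(1/6622) = 194/3311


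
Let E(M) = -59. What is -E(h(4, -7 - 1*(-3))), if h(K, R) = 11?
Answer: 59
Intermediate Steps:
-E(h(4, -7 - 1*(-3))) = -1*(-59) = 59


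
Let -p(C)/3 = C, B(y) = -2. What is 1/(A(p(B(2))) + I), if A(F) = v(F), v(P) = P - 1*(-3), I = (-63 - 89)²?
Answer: 1/23113 ≈ 4.3266e-5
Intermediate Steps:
I = 23104 (I = (-152)² = 23104)
p(C) = -3*C
v(P) = 3 + P (v(P) = P + 3 = 3 + P)
A(F) = 3 + F
1/(A(p(B(2))) + I) = 1/((3 - 3*(-2)) + 23104) = 1/((3 + 6) + 23104) = 1/(9 + 23104) = 1/23113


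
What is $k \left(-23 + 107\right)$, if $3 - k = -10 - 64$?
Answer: $6468$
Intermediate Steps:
$k = 77$ ($k = 3 - \left(-10 - 64\right) = 3 - -74 = 3 + 74 = 77$)
$k \left(-23 + 107\right) = 77 \left(-23 + 107\right) = 77 \cdot 84 = 6468$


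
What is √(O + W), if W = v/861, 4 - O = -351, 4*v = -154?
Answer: √21480474/246 ≈ 18.840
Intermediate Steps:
v = -77/2 (v = (¼)*(-154) = -77/2 ≈ -38.500)
O = 355 (O = 4 - 1*(-351) = 4 + 351 = 355)
W = -11/246 (W = -77/2/861 = -77/2*1/861 = -11/246 ≈ -0.044715)
√(O + W) = √(355 - 11/246) = √(87319/246) = √21480474/246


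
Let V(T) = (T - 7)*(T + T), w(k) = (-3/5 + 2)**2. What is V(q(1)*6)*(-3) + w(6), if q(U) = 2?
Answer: -8951/25 ≈ -358.04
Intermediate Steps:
w(k) = 49/25 (w(k) = (-3*1/5 + 2)**2 = (-3/5 + 2)**2 = (7/5)**2 = 49/25)
V(T) = 2*T*(-7 + T) (V(T) = (-7 + T)*(2*T) = 2*T*(-7 + T))
V(q(1)*6)*(-3) + w(6) = (2*(2*6)*(-7 + 2*6))*(-3) + 49/25 = (2*12*(-7 + 12))*(-3) + 49/25 = (2*12*5)*(-3) + 49/25 = 120*(-3) + 49/25 = -360 + 49/25 = -8951/25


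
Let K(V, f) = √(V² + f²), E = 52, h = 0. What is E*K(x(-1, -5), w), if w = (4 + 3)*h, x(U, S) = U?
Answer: 52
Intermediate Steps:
w = 0 (w = (4 + 3)*0 = 7*0 = 0)
E*K(x(-1, -5), w) = 52*√((-1)² + 0²) = 52*√(1 + 0) = 52*√1 = 52*1 = 52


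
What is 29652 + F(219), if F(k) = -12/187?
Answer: 5544912/187 ≈ 29652.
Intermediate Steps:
F(k) = -12/187 (F(k) = -12*1/187 = -12/187)
29652 + F(219) = 29652 - 12/187 = 5544912/187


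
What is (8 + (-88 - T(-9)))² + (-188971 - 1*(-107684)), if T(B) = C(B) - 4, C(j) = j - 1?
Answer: -76931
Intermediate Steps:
C(j) = -1 + j
T(B) = -5 + B (T(B) = (-1 + B) - 4 = -5 + B)
(8 + (-88 - T(-9)))² + (-188971 - 1*(-107684)) = (8 + (-88 - (-5 - 9)))² + (-188971 - 1*(-107684)) = (8 + (-88 - 1*(-14)))² + (-188971 + 107684) = (8 + (-88 + 14))² - 81287 = (8 - 74)² - 81287 = (-66)² - 81287 = 4356 - 81287 = -76931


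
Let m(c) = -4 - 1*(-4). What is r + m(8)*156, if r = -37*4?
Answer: -148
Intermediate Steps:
m(c) = 0 (m(c) = -4 + 4 = 0)
r = -148
r + m(8)*156 = -148 + 0*156 = -148 + 0 = -148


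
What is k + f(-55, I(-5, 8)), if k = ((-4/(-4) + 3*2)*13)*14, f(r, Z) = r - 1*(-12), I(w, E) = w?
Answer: 1231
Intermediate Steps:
f(r, Z) = 12 + r (f(r, Z) = r + 12 = 12 + r)
k = 1274 (k = ((-4*(-¼) + 6)*13)*14 = ((1 + 6)*13)*14 = (7*13)*14 = 91*14 = 1274)
k + f(-55, I(-5, 8)) = 1274 + (12 - 55) = 1274 - 43 = 1231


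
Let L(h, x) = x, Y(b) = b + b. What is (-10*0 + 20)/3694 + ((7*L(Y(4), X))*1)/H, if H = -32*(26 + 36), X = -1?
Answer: 32769/3664448 ≈ 0.0089424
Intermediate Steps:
Y(b) = 2*b
H = -1984 (H = -32*62 = -1984)
(-10*0 + 20)/3694 + ((7*L(Y(4), X))*1)/H = (-10*0 + 20)/3694 + ((7*(-1))*1)/(-1984) = (0 + 20)*(1/3694) - 7*1*(-1/1984) = 20*(1/3694) - 7*(-1/1984) = 10/1847 + 7/1984 = 32769/3664448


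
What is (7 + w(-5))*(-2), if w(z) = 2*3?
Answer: -26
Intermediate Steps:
w(z) = 6
(7 + w(-5))*(-2) = (7 + 6)*(-2) = 13*(-2) = -26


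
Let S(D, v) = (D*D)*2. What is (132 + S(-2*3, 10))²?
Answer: 41616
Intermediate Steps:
S(D, v) = 2*D² (S(D, v) = D²*2 = 2*D²)
(132 + S(-2*3, 10))² = (132 + 2*(-2*3)²)² = (132 + 2*(-6)²)² = (132 + 2*36)² = (132 + 72)² = 204² = 41616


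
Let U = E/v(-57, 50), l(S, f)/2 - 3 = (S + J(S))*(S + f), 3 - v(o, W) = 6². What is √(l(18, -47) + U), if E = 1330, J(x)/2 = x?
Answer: 2*I*√862026/33 ≈ 56.27*I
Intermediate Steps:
J(x) = 2*x
v(o, W) = -33 (v(o, W) = 3 - 1*6² = 3 - 1*36 = 3 - 36 = -33)
l(S, f) = 6 + 6*S*(S + f) (l(S, f) = 6 + 2*((S + 2*S)*(S + f)) = 6 + 2*((3*S)*(S + f)) = 6 + 2*(3*S*(S + f)) = 6 + 6*S*(S + f))
U = -1330/33 (U = 1330/(-33) = 1330*(-1/33) = -1330/33 ≈ -40.303)
√(l(18, -47) + U) = √((6 + 6*18² + 6*18*(-47)) - 1330/33) = √((6 + 6*324 - 5076) - 1330/33) = √((6 + 1944 - 5076) - 1330/33) = √(-3126 - 1330/33) = √(-104488/33) = 2*I*√862026/33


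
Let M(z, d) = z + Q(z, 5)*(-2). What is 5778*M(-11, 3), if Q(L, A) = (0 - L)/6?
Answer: -84744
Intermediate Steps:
Q(L, A) = -L/6 (Q(L, A) = -L*(⅙) = -L/6)
M(z, d) = 4*z/3 (M(z, d) = z - z/6*(-2) = z + z/3 = 4*z/3)
5778*M(-11, 3) = 5778*((4/3)*(-11)) = 5778*(-44/3) = -84744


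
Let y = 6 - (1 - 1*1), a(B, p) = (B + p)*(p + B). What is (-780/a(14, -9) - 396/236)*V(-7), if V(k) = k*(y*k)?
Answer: -2851506/295 ≈ -9666.1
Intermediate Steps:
a(B, p) = (B + p)**2 (a(B, p) = (B + p)*(B + p) = (B + p)**2)
y = 6 (y = 6 - (1 - 1) = 6 - 1*0 = 6 + 0 = 6)
V(k) = 6*k**2 (V(k) = k*(6*k) = 6*k**2)
(-780/a(14, -9) - 396/236)*V(-7) = (-780/(14 - 9)**2 - 396/236)*(6*(-7)**2) = (-780/(5**2) - 396*1/236)*(6*49) = (-780/25 - 99/59)*294 = (-780*1/25 - 99/59)*294 = (-156/5 - 99/59)*294 = -9699/295*294 = -2851506/295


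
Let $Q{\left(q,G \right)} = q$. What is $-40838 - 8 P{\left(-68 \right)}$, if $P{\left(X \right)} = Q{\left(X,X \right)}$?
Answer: $-40294$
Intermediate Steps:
$P{\left(X \right)} = X$
$-40838 - 8 P{\left(-68 \right)} = -40838 - 8 \left(-68\right) = -40838 - -544 = -40838 + 544 = -40294$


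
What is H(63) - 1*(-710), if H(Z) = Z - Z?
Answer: 710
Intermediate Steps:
H(Z) = 0
H(63) - 1*(-710) = 0 - 1*(-710) = 0 + 710 = 710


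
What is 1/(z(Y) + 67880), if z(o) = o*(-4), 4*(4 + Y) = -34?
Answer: 1/67930 ≈ 1.4721e-5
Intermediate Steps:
Y = -25/2 (Y = -4 + (¼)*(-34) = -4 - 17/2 = -25/2 ≈ -12.500)
z(o) = -4*o
1/(z(Y) + 67880) = 1/(-4*(-25/2) + 67880) = 1/(50 + 67880) = 1/67930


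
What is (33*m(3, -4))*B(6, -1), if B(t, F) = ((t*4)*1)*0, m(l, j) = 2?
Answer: 0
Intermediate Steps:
B(t, F) = 0 (B(t, F) = ((4*t)*1)*0 = (4*t)*0 = 0)
(33*m(3, -4))*B(6, -1) = (33*2)*0 = 66*0 = 0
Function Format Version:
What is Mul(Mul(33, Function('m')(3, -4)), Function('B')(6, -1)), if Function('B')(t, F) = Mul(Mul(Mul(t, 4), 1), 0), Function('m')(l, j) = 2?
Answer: 0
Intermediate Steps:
Function('B')(t, F) = 0 (Function('B')(t, F) = Mul(Mul(Mul(4, t), 1), 0) = Mul(Mul(4, t), 0) = 0)
Mul(Mul(33, Function('m')(3, -4)), Function('B')(6, -1)) = Mul(Mul(33, 2), 0) = Mul(66, 0) = 0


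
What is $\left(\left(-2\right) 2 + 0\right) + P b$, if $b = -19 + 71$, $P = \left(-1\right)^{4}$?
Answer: $48$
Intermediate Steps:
$P = 1$
$b = 52$
$\left(\left(-2\right) 2 + 0\right) + P b = \left(\left(-2\right) 2 + 0\right) + 1 \cdot 52 = \left(-4 + 0\right) + 52 = -4 + 52 = 48$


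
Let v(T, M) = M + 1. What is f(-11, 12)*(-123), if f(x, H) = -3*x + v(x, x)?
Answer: -2829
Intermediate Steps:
v(T, M) = 1 + M
f(x, H) = 1 - 2*x (f(x, H) = -3*x + (1 + x) = 1 - 2*x)
f(-11, 12)*(-123) = (1 - 2*(-11))*(-123) = (1 + 22)*(-123) = 23*(-123) = -2829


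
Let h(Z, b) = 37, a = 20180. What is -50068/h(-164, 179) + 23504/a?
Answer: -252375648/186665 ≈ -1352.0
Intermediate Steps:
-50068/h(-164, 179) + 23504/a = -50068/37 + 23504/20180 = -50068*1/37 + 23504*(1/20180) = -50068/37 + 5876/5045 = -252375648/186665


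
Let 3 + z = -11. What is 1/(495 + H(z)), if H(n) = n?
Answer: 1/481 ≈ 0.0020790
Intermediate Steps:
z = -14 (z = -3 - 11 = -14)
1/(495 + H(z)) = 1/(495 - 14) = 1/481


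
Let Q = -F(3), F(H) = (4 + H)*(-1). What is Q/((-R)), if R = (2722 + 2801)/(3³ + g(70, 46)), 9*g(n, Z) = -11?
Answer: -232/7101 ≈ -0.032671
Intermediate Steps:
F(H) = -4 - H
g(n, Z) = -11/9 (g(n, Z) = (⅑)*(-11) = -11/9)
Q = 7 (Q = -(-4 - 1*3) = -(-4 - 3) = -1*(-7) = 7)
R = 49707/232 (R = (2722 + 2801)/(3³ - 11/9) = 5523/(27 - 11/9) = 5523/(232/9) = 5523*(9/232) = 49707/232 ≈ 214.25)
Q/((-R)) = 7/((-1*49707/232)) = 7/(-49707/232) = 7*(-232/49707) = -232/7101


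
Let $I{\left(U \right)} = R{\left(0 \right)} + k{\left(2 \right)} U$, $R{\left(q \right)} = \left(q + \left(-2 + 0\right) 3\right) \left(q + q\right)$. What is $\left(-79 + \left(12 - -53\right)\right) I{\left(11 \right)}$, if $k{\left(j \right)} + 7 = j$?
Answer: $770$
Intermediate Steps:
$k{\left(j \right)} = -7 + j$
$R{\left(q \right)} = 2 q \left(-6 + q\right)$ ($R{\left(q \right)} = \left(q - 6\right) 2 q = \left(-6 + q\right) 2 q = 2 q \left(-6 + q\right)$)
$I{\left(U \right)} = - 5 U$ ($I{\left(U \right)} = 2 \cdot 0 \left(-6 + 0\right) + \left(-7 + 2\right) U = 2 \cdot 0 \left(-6\right) - 5 U = 0 - 5 U = - 5 U$)
$\left(-79 + \left(12 - -53\right)\right) I{\left(11 \right)} = \left(-79 + \left(12 - -53\right)\right) \left(\left(-5\right) 11\right) = \left(-79 + \left(12 + 53\right)\right) \left(-55\right) = \left(-79 + 65\right) \left(-55\right) = \left(-14\right) \left(-55\right) = 770$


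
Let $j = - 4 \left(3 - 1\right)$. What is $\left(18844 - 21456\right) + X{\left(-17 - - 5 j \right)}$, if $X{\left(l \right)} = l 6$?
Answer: $-2954$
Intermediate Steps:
$j = -8$ ($j = \left(-4\right) 2 = -8$)
$X{\left(l \right)} = 6 l$
$\left(18844 - 21456\right) + X{\left(-17 - - 5 j \right)} = \left(18844 - 21456\right) + 6 \left(-17 - \left(-5\right) \left(-8\right)\right) = -2612 + 6 \left(-17 - 40\right) = -2612 + 6 \left(-57\right) = -2612 - 342 = -2954$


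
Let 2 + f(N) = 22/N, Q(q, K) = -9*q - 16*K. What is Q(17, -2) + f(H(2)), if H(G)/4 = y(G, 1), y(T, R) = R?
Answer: -235/2 ≈ -117.50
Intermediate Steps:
H(G) = 4 (H(G) = 4*1 = 4)
Q(q, K) = -16*K - 9*q
f(N) = -2 + 22/N
Q(17, -2) + f(H(2)) = (-16*(-2) - 9*17) + (-2 + 22/4) = (32 - 153) + (-2 + 22*(1/4)) = -121 + (-2 + 11/2) = -121 + 7/2 = -235/2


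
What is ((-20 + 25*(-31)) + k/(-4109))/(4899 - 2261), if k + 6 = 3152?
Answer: -2479/8218 ≈ -0.30165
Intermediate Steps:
k = 3146 (k = -6 + 3152 = 3146)
((-20 + 25*(-31)) + k/(-4109))/(4899 - 2261) = ((-20 + 25*(-31)) + 3146/(-4109))/(4899 - 2261) = ((-20 - 775) + 3146*(-1/4109))/2638 = (-795 - 3146/4109)*(1/2638) = -3269801/4109*1/2638 = -2479/8218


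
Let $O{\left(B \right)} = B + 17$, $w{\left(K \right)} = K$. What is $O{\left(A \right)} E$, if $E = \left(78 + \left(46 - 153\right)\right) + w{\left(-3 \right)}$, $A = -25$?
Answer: $256$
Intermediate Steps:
$E = -32$ ($E = \left(78 + \left(46 - 153\right)\right) - 3 = \left(78 - 107\right) - 3 = -29 - 3 = -32$)
$O{\left(B \right)} = 17 + B$
$O{\left(A \right)} E = \left(17 - 25\right) \left(-32\right) = \left(-8\right) \left(-32\right) = 256$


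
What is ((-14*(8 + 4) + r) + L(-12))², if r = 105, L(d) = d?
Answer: 5625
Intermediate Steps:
((-14*(8 + 4) + r) + L(-12))² = ((-14*(8 + 4) + 105) - 12)² = ((-14*12 + 105) - 12)² = ((-168 + 105) - 12)² = (-63 - 12)² = (-75)² = 5625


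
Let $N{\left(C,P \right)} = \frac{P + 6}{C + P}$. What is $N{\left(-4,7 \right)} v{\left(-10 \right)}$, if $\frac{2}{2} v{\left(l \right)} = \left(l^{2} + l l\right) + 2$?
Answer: $\frac{2626}{3} \approx 875.33$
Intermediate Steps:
$N{\left(C,P \right)} = \frac{6 + P}{C + P}$
$v{\left(l \right)} = 2 + 2 l^{2}$ ($v{\left(l \right)} = \left(l^{2} + l l\right) + 2 = \left(l^{2} + l^{2}\right) + 2 = 2 l^{2} + 2 = 2 + 2 l^{2}$)
$N{\left(-4,7 \right)} v{\left(-10 \right)} = \frac{6 + 7}{-4 + 7} \left(2 + 2 \left(-10\right)^{2}\right) = \frac{1}{3} \cdot 13 \left(2 + 2 \cdot 100\right) = \frac{1}{3} \cdot 13 \left(2 + 200\right) = \frac{13}{3} \cdot 202 = \frac{2626}{3}$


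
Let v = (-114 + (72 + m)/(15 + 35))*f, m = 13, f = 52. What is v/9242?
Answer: -14599/23105 ≈ -0.63186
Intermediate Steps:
v = -29198/5 (v = (-114 + (72 + 13)/(15 + 35))*52 = (-114 + 85/50)*52 = (-114 + 85*(1/50))*52 = (-114 + 17/10)*52 = -1123/10*52 = -29198/5 ≈ -5839.6)
v/9242 = -29198/5/9242 = -29198/5*1/9242 = -14599/23105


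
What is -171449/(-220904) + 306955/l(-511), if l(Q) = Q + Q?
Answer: -33816183221/112881944 ≈ -299.57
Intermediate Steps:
l(Q) = 2*Q
-171449/(-220904) + 306955/l(-511) = -171449/(-220904) + 306955/((2*(-511))) = -171449*(-1/220904) + 306955/(-1022) = 171449/220904 + 306955*(-1/1022) = 171449/220904 - 306955/1022 = -33816183221/112881944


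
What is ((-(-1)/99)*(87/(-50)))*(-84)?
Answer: 406/275 ≈ 1.4764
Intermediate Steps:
((-(-1)/99)*(87/(-50)))*(-84) = ((-(-1)/99)*(87*(-1/50)))*(-84) = (-1*(-1/99)*(-87/50))*(-84) = ((1/99)*(-87/50))*(-84) = -29/1650*(-84) = 406/275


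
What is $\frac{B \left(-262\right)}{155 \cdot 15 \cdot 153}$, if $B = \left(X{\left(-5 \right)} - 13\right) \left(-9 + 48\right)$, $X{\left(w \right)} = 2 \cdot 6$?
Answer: $\frac{3406}{118575} \approx 0.028724$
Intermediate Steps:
$X{\left(w \right)} = 12$
$B = -39$ ($B = \left(12 - 13\right) \left(-9 + 48\right) = \left(-1\right) 39 = -39$)
$\frac{B \left(-262\right)}{155 \cdot 15 \cdot 153} = \frac{\left(-39\right) \left(-262\right)}{155 \cdot 15 \cdot 153} = \frac{10218}{2325 \cdot 153} = \frac{10218}{355725} = 10218 \cdot \frac{1}{355725} = \frac{3406}{118575}$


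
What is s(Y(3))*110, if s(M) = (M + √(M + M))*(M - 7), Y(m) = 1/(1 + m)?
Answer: -1485/8 - 1485*√2/4 ≈ -710.65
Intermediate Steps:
s(M) = (-7 + M)*(M + √2*√M) (s(M) = (M + √(2*M))*(-7 + M) = (M + √2*√M)*(-7 + M) = (-7 + M)*(M + √2*√M))
s(Y(3))*110 = ((1/(1 + 3))² - 7/(1 + 3) + √2*(1/(1 + 3))^(3/2) - 7*√2*√(1/(1 + 3)))*110 = ((1/4)² - 7/4 + √2*(1/4)^(3/2) - 7*√2*√(1/4))*110 = ((¼)² - 7*¼ + √2*(¼)^(3/2) - 7*√2*√(¼))*110 = (1/16 - 7/4 + √2*(⅛) - 7*√2*½)*110 = (1/16 - 7/4 + √2/8 - 7*√2/2)*110 = (-27/16 - 27*√2/8)*110 = -1485/8 - 1485*√2/4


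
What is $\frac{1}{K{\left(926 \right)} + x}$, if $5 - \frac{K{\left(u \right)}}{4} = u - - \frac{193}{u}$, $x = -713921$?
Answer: $- \frac{463}{332251501} \approx -1.3935 \cdot 10^{-6}$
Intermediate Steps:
$K{\left(u \right)} = 20 - \frac{772}{u} - 4 u$ ($K{\left(u \right)} = 20 - 4 \left(u - - \frac{193}{u}\right) = 20 - 4 \left(u + \frac{193}{u}\right) = 20 - \left(4 u + \frac{772}{u}\right) = 20 - \frac{772}{u} - 4 u$)
$\frac{1}{K{\left(926 \right)} + x} = \frac{1}{\left(20 - \frac{772}{926} - 3704\right) - 713921} = \frac{1}{\left(20 - \frac{386}{463} - 3704\right) - 713921} = \frac{1}{- \frac{1706078}{463} - 713921} = \frac{1}{- \frac{332251501}{463}} = - \frac{463}{332251501}$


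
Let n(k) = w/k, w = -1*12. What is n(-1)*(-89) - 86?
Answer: -1154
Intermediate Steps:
w = -12
n(k) = -12/k
n(-1)*(-89) - 86 = -12/(-1)*(-89) - 86 = -12*(-1)*(-89) - 86 = 12*(-89) - 86 = -1068 - 86 = -1154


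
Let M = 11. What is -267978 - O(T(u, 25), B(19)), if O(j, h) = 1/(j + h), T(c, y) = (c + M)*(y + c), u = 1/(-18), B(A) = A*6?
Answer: -33601493766/125389 ≈ -2.6798e+5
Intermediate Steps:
B(A) = 6*A
u = -1/18 (u = 1*(-1/18) = -1/18 ≈ -0.055556)
T(c, y) = (11 + c)*(c + y) (T(c, y) = (c + 11)*(y + c) = (11 + c)*(c + y))
O(j, h) = 1/(h + j)
-267978 - O(T(u, 25), B(19)) = -267978 - 1/(6*19 + ((-1/18)**2 + 11*(-1/18) + 11*25 - 1/18*25)) = -267978 - 1/(114 + (1/324 - 11/18 + 275 - 25/18)) = -267978 - 1/(114 + 88453/324) = -267978 - 1/125389/324 = -267978 - 1*324/125389 = -267978 - 324/125389 = -33601493766/125389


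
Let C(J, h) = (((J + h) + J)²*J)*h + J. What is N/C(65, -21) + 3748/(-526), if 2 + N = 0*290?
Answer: -15195797237/2132601250 ≈ -7.1255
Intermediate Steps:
C(J, h) = J + J*h*(h + 2*J)² (C(J, h) = ((h + 2*J)²*J)*h + J = (J*(h + 2*J)²)*h + J = J*h*(h + 2*J)² + J = J + J*h*(h + 2*J)²)
N = -2 (N = -2 + 0*290 = -2 + 0 = -2)
N/C(65, -21) + 3748/(-526) = -2*1/(65*(1 - 21*(-21 + 2*65)²)) + 3748/(-526) = -2*1/(65*(1 - 21*(-21 + 130)²)) + 3748*(-1/526) = -2*1/(65*(1 - 21*109²)) - 1874/263 = -2*1/(65*(1 - 21*11881)) - 1874/263 = -2*1/(65*(1 - 249501)) - 1874/263 = -2/(65*(-249500)) - 1874/263 = -2/(-16217500) - 1874/263 = -2*(-1/16217500) - 1874/263 = 1/8108750 - 1874/263 = -15195797237/2132601250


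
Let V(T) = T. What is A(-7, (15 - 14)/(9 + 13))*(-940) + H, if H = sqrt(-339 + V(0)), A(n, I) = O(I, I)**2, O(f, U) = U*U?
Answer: -235/58564 + I*sqrt(339) ≈ -0.0040127 + 18.412*I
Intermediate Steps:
O(f, U) = U**2
A(n, I) = I**4 (A(n, I) = (I**2)**2 = I**4)
H = I*sqrt(339) (H = sqrt(-339 + 0) = sqrt(-339) = I*sqrt(339) ≈ 18.412*I)
A(-7, (15 - 14)/(9 + 13))*(-940) + H = ((15 - 14)/(9 + 13))**4*(-940) + I*sqrt(339) = (1/22)**4*(-940) + I*sqrt(339) = (1/234256)*(-940) + I*sqrt(339) = -235/58564 + I*sqrt(339)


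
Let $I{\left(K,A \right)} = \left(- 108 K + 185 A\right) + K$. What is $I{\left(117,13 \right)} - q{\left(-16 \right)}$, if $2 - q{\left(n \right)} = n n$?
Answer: $-9860$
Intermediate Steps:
$I{\left(K,A \right)} = - 107 K + 185 A$
$q{\left(n \right)} = 2 - n^{2}$ ($q{\left(n \right)} = 2 - n n = 2 - n^{2}$)
$I{\left(117,13 \right)} - q{\left(-16 \right)} = \left(\left(-107\right) 117 + 185 \cdot 13\right) - \left(2 - \left(-16\right)^{2}\right) = \left(-12519 + 2405\right) - \left(2 - 256\right) = -10114 - \left(2 - 256\right) = -10114 - -254 = -10114 + 254 = -9860$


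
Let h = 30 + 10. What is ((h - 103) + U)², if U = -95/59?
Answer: 14531344/3481 ≈ 4174.5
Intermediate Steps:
h = 40
U = -95/59 (U = -95*1/59 = -95/59 ≈ -1.6102)
((h - 103) + U)² = ((40 - 103) - 95/59)² = (-63 - 95/59)² = (-3812/59)² = 14531344/3481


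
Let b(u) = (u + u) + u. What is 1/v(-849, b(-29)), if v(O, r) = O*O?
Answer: 1/720801 ≈ 1.3873e-6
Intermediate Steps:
b(u) = 3*u (b(u) = 2*u + u = 3*u)
v(O, r) = O²
1/v(-849, b(-29)) = 1/((-849)²) = 1/720801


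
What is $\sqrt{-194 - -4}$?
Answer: $i \sqrt{190} \approx 13.784 i$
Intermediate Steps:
$\sqrt{-194 - -4} = \sqrt{-194 + \left(-10 + 14\right)} = \sqrt{-194 + 4} = \sqrt{-190} = i \sqrt{190}$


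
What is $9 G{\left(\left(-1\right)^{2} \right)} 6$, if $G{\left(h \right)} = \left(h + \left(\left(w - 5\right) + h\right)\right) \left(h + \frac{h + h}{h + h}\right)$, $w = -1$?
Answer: $-432$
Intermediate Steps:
$G{\left(h \right)} = \left(1 + h\right) \left(-6 + 2 h\right)$ ($G{\left(h \right)} = \left(h + \left(\left(-1 - 5\right) + h\right)\right) \left(h + \frac{h + h}{h + h}\right) = \left(h + \left(-6 + h\right)\right) \left(h + \frac{2 h}{2 h}\right) = \left(-6 + 2 h\right) \left(h + 2 h \frac{1}{2 h}\right) = \left(-6 + 2 h\right) \left(h + 1\right) = \left(-6 + 2 h\right) \left(1 + h\right) = \left(1 + h\right) \left(-6 + 2 h\right)$)
$9 G{\left(\left(-1\right)^{2} \right)} 6 = 9 \left(-6 - 4 \left(-1\right)^{2} + 2 \left(\left(-1\right)^{2}\right)^{2}\right) 6 = 9 \left(-6 - 4 + 2 \cdot 1^{2}\right) 6 = 9 \left(-6 - 4 + 2 \cdot 1\right) 6 = 9 \left(-6 - 4 + 2\right) 6 = 9 \left(\left(-8\right) 6\right) = 9 \left(-48\right) = -432$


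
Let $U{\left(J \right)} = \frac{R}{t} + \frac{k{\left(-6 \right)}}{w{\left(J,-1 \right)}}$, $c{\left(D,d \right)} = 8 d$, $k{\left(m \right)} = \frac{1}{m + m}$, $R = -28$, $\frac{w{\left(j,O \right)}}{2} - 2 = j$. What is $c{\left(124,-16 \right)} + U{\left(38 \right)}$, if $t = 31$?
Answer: $- \frac{3836191}{29760} \approx -128.9$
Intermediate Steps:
$w{\left(j,O \right)} = 4 + 2 j$
$k{\left(m \right)} = \frac{1}{2 m}$
$U{\left(J \right)} = - \frac{28}{31} - \frac{1}{12 \left(4 + 2 J\right)}$ ($U{\left(J \right)} = - \frac{28}{31} + \frac{\frac{1}{2} \frac{1}{-6}}{4 + 2 J} = \left(-28\right) \frac{1}{31} + \frac{\frac{1}{2} \left(- \frac{1}{6}\right)}{4 + 2 J} = - \frac{28}{31} - \frac{1}{12 \left(4 + 2 J\right)}$)
$c{\left(124,-16 \right)} + U{\left(38 \right)} = 8 \left(-16\right) + \frac{-1375 - 25536}{744 \left(2 + 38\right)} = -128 + \frac{-1375 - 25536}{744 \cdot 40} = -128 + \frac{1}{744} \cdot \frac{1}{40} \left(-26911\right) = -128 - \frac{26911}{29760} = - \frac{3836191}{29760}$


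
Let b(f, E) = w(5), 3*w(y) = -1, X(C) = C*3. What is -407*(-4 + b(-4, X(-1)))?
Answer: 5291/3 ≈ 1763.7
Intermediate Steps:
X(C) = 3*C
w(y) = -1/3 (w(y) = (1/3)*(-1) = -1/3)
b(f, E) = -1/3
-407*(-4 + b(-4, X(-1))) = -407*(-4 - 1/3) = -407*(-13/3) = 5291/3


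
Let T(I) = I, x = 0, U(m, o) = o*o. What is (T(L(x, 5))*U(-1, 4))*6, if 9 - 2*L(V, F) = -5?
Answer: 672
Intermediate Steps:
U(m, o) = o²
L(V, F) = 7 (L(V, F) = 9/2 - ½*(-5) = 9/2 + 5/2 = 7)
(T(L(x, 5))*U(-1, 4))*6 = (7*4²)*6 = (7*16)*6 = 112*6 = 672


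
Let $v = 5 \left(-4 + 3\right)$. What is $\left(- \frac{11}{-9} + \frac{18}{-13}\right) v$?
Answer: $\frac{95}{117} \approx 0.81197$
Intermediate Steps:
$v = -5$ ($v = 5 \left(-1\right) = -5$)
$\left(- \frac{11}{-9} + \frac{18}{-13}\right) v = \left(- \frac{11}{-9} + \frac{18}{-13}\right) \left(-5\right) = \left(\left(-11\right) \left(- \frac{1}{9}\right) + 18 \left(- \frac{1}{13}\right)\right) \left(-5\right) = \left(\frac{11}{9} - \frac{18}{13}\right) \left(-5\right) = \left(- \frac{19}{117}\right) \left(-5\right) = \frac{95}{117}$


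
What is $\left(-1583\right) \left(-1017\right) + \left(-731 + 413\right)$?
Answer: $1609593$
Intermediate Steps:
$\left(-1583\right) \left(-1017\right) + \left(-731 + 413\right) = 1609911 - 318 = 1609593$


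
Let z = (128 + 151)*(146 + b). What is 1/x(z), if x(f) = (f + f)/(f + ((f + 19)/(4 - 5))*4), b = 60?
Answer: -86249/57474 ≈ -1.5007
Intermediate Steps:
z = 57474 (z = (128 + 151)*(146 + 60) = 279*206 = 57474)
x(f) = 2*f/(-76 - 3*f) (x(f) = (2*f)/(f + ((19 + f)/(-1))*4) = (2*f)/(f + ((19 + f)*(-1))*4) = (2*f)/(f + (-19 - f)*4) = (2*f)/(f + (-76 - 4*f)) = (2*f)/(-76 - 3*f) = 2*f/(-76 - 3*f))
1/x(z) = 1/(-2*57474/(76 + 3*57474)) = 1/(-2*57474/(76 + 172422)) = 1/(-2*57474/172498) = 1/(-2*57474*1/172498) = 1/(-57474/86249) = -86249/57474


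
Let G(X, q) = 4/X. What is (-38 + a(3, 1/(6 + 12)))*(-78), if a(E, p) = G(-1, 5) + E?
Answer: 3042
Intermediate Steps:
a(E, p) = -4 + E (a(E, p) = 4/(-1) + E = 4*(-1) + E = -4 + E)
(-38 + a(3, 1/(6 + 12)))*(-78) = (-38 + (-4 + 3))*(-78) = (-38 - 1)*(-78) = -39*(-78) = 3042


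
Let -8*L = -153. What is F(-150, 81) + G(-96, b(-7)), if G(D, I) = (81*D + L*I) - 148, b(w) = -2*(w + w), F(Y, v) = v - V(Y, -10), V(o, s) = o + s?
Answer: -14295/2 ≈ -7147.5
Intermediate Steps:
L = 153/8 (L = -1/8*(-153) = 153/8 ≈ 19.125)
F(Y, v) = 10 + v - Y (F(Y, v) = v - (Y - 10) = v - (-10 + Y) = v + (10 - Y) = 10 + v - Y)
b(w) = -4*w
G(D, I) = -148 + 81*D + 153*I/8 (G(D, I) = (81*D + 153*I/8) - 148 = -148 + 81*D + 153*I/8)
F(-150, 81) + G(-96, b(-7)) = (10 + 81 - 1*(-150)) + (-148 + 81*(-96) + 153*(-4*(-7))/8) = (10 + 81 + 150) + (-148 - 7776 + (153/8)*28) = 241 + (-148 - 7776 + 1071/2) = 241 - 14777/2 = -14295/2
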